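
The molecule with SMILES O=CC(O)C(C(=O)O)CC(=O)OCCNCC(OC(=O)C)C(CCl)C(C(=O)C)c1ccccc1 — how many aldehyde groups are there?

1

terminal –CHO: carbonyl C bonded to H and C → aldehyde.
–OH on an sp³ carbon → alcohol (secondary).
pendant –COOH: carbonyl C bonded to C and –OH → carboxylic acid.
–C(=O)–O–C with C on the carbonyl side → ester.
C–N–C with sp³ carbons and no adjacent C=O → amine (secondary).
pendant –OC(=O)CH3: an acyloxy group → ester.
pendant –CH2X: halogen on sp³ carbon → alkyl halide.
pendant –COCH3: carbonyl C bonded to two carbons → ketone.
–C6H5 phenyl ring → arene.
Aldehyde appears at: OHC → 1.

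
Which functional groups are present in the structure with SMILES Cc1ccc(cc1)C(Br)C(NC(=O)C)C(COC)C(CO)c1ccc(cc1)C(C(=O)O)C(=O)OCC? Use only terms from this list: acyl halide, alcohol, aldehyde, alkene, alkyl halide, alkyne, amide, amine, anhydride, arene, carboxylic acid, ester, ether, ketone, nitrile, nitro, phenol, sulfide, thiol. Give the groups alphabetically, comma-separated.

para-disubstituted benzene ring → arene.
halogen on an sp³ carbon → alkyl halide.
pendant –NHC(=O)CH3: N bonded to a carbonyl → amide (not amine).
pendant –CH2OCH3: C–O–C linkage → ether.
pendant –CH2OH on an sp³ backbone C → alcohol.
para-disubstituted benzene ring → arene.
pendant –COOH: carbonyl C bonded to C and –OH → carboxylic acid.
–C(=O)OCH2CH3: carbonyl C bonded to C and to –OEt → ester.

alcohol, alkyl halide, amide, arene, carboxylic acid, ester, ether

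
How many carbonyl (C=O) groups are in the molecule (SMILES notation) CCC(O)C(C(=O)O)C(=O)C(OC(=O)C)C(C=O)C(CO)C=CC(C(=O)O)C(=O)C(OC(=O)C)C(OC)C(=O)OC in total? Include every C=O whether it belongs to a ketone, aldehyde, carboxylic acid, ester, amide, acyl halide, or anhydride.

CH(COOH): carboxylic acid, 1 C=O (running total 1).
CO: ketone, 1 C=O (running total 2).
CH(OCOCH3): ester, 1 C=O (running total 3).
CH(CHO): aldehyde, 1 C=O (running total 4).
CH(COOH): carboxylic acid, 1 C=O (running total 5).
CO: ketone, 1 C=O (running total 6).
CH(OCOCH3): ester, 1 C=O (running total 7).
COOCH3: ester, 1 C=O (running total 8).

8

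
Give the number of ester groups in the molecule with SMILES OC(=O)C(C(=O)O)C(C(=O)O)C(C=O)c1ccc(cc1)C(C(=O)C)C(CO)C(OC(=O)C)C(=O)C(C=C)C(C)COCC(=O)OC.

2

Working along the chain:
  HOOC: –COOH: carbonyl C bonded to –OH and C → carboxylic acid (the –OH is not a separate alcohol).
  CH(COOH): pendant –COOH: carbonyl C bonded to C and –OH → carboxylic acid.
  CH(COOH): pendant –COOH: carbonyl C bonded to C and –OH → carboxylic acid.
  CH(CHO): pendant –CHO: carbonyl C bonded to C and H → aldehyde.
  C6H4: para-disubstituted benzene ring → arene.
  CH(COCH3): pendant –COCH3: carbonyl C bonded to two carbons → ketone.
  CH(CH2OH): pendant –CH2OH on an sp³ backbone C → alcohol.
  CH(OCOCH3): pendant –OC(=O)CH3: an acyloxy group → ester.
  CO: –C(=O)– with carbon on both sides → ketone.
  CH(CH=CH2): pendant –CH=CH2: C=C double bond → alkene.
  CH2OCH2: C–O–C with sp³ carbons on both sides and no adjacent C=O → ether.
  COOCH3: –C(=O)OCH3: carbonyl C bonded to C and to –OCH3 → ester (not ketone + ether).
Ester appears at: CH(OCOCH3), COOCH3 → 2.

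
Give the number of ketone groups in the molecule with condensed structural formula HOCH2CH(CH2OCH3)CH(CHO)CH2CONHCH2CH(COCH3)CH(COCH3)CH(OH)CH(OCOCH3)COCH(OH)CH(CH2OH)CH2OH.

Working along the chain:
  HOCH2: HO– on an sp³ carbon → alcohol.
  CH(CH2OCH3): pendant –CH2OCH3: C–O–C linkage → ether.
  CH(CHO): pendant –CHO: carbonyl C bonded to C and H → aldehyde.
  CH2CONHCH2: –C(=O)–N– linkage → amide (the N is not an amine).
  CH(COCH3): pendant –COCH3: carbonyl C bonded to two carbons → ketone.
  CH(COCH3): pendant –COCH3: carbonyl C bonded to two carbons → ketone.
  CH(OH): –OH on an sp³ carbon → alcohol (secondary).
  CH(OCOCH3): pendant –OC(=O)CH3: an acyloxy group → ester.
  CO: –C(=O)– with carbon on both sides → ketone.
  CH(OH): –OH on an sp³ carbon → alcohol (secondary).
  CH(CH2OH): pendant –CH2OH on an sp³ backbone C → alcohol.
  CH2OH: –OH on an sp³ carbon → alcohol.
Ketone appears at: CH(COCH3), CH(COCH3), CO → 3.

3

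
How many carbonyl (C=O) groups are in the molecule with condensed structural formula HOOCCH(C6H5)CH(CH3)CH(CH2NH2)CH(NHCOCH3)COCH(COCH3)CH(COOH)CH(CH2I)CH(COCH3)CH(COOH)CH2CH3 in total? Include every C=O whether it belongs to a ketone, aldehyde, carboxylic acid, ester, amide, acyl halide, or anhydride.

HOOC: carboxylic acid, 1 C=O (running total 1).
CH(NHCOCH3): amide, 1 C=O (running total 2).
CO: ketone, 1 C=O (running total 3).
CH(COCH3): ketone, 1 C=O (running total 4).
CH(COOH): carboxylic acid, 1 C=O (running total 5).
CH(COCH3): ketone, 1 C=O (running total 6).
CH(COOH): carboxylic acid, 1 C=O (running total 7).

7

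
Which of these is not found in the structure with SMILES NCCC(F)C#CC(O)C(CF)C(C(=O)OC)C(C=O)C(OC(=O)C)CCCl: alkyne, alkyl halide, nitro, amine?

alkyne: present (C≡C — C≡C triple bond → alkyne).
alkyl halide: present (CH(F) — halogen on an sp³ carbon → alkyl halide).
amine: present (H2NCH2 — –NH2 on an sp³ carbon with no adjacent C=O → amine).
nitro: no segment matches this pattern.

nitro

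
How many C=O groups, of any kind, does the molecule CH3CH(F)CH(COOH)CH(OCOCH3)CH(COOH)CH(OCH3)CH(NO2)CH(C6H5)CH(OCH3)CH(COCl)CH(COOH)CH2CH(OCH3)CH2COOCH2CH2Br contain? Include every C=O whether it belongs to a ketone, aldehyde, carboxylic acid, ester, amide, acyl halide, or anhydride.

6

CH(COOH): carboxylic acid, 1 C=O (running total 1).
CH(OCOCH3): ester, 1 C=O (running total 2).
CH(COOH): carboxylic acid, 1 C=O (running total 3).
CH(COCl): acyl halide, 1 C=O (running total 4).
CH(COOH): carboxylic acid, 1 C=O (running total 5).
CH2COOCH2: ester, 1 C=O (running total 6).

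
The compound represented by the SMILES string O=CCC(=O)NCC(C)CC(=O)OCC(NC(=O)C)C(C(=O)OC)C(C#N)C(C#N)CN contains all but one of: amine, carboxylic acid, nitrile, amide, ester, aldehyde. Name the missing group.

carboxylic acid

amine: present (CH2NH2 — –NH2 on an sp³ carbon with no adjacent C=O → amine).
ester: present (CH2COOCH2 — –C(=O)–O–C with C on the carbonyl side → ester).
amide: present (CH2CONHCH2 — –C(=O)–N– linkage → amide (the N is not an amine)).
nitrile: present (CH(CN) — pendant –C≡N: nitrile).
aldehyde: present (OHC — terminal –CHO: carbonyl C bonded to H and C → aldehyde).
carboxylic acid: absent. In each of CH2COOCH2 and CH(COOCH3), the acyl oxygen is bonded to carbon (–O–C), not to H, so this is an ester. In each of CH2CONHCH2 and CH(NHCOCH3), the carbonyl is bonded to nitrogen, not to –OH; that is an amide.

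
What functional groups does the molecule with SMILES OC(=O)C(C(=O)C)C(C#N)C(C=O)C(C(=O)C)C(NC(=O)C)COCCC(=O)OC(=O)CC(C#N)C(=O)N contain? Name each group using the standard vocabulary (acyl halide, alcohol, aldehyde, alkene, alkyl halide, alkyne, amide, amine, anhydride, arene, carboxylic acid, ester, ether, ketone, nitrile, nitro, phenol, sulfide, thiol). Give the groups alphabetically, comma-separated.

aldehyde, amide, anhydride, carboxylic acid, ether, ketone, nitrile

Working along the chain:
  HOOC: –COOH: carbonyl C bonded to –OH and C → carboxylic acid (the –OH is not a separate alcohol).
  CH(COCH3): pendant –COCH3: carbonyl C bonded to two carbons → ketone.
  CH(CN): pendant –C≡N: nitrile.
  CH(CHO): pendant –CHO: carbonyl C bonded to C and H → aldehyde.
  CH(COCH3): pendant –COCH3: carbonyl C bonded to two carbons → ketone.
  CH(NHCOCH3): pendant –NHC(=O)CH3: N bonded to a carbonyl → amide (not amine).
  CH2OCH2: C–O–C with sp³ carbons on both sides and no adjacent C=O → ether.
  CH2CO-O-COCH2: two acyl groups sharing one oxygen, –C(=O)–O–C(=O)– → anhydride.
  CH(CN): pendant –C≡N: nitrile.
  CONH2: –C(=O)NH2: carbonyl C bonded to C and to N → amide (the N is not a separate amine).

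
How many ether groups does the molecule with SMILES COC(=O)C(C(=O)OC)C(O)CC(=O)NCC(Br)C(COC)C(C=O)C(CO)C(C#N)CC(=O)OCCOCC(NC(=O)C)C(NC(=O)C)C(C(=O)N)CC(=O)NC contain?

2

CH3O–C(=O)–: carbonyl C bonded to C and to –OCH3 → ester (not ketone + ether).
pendant –COOCH3: carbonyl C bonded to C and –OCH3 → ester.
–OH on an sp³ carbon → alcohol (secondary).
–C(=O)–N– linkage → amide (the N is not an amine).
halogen on an sp³ carbon → alkyl halide.
pendant –CH2OCH3: C–O–C linkage → ether.
pendant –CHO: carbonyl C bonded to C and H → aldehyde.
pendant –CH2OH on an sp³ backbone C → alcohol.
pendant –C≡N: nitrile.
–C(=O)–O–C with C on the carbonyl side → ester.
C–O–C with sp³ carbons on both sides and no adjacent C=O → ether.
pendant –NHC(=O)CH3: N bonded to a carbonyl → amide (not amine).
pendant –NHC(=O)CH3: N bonded to a carbonyl → amide (not amine).
pendant –CONH2: carbonyl C bonded to C and N → amide.
–C(=O)NHCH3: carbonyl C bonded to C and to N → amide (the N is not an amine).
Ether appears at: CH(CH2OCH3), CH2OCH2 → 2.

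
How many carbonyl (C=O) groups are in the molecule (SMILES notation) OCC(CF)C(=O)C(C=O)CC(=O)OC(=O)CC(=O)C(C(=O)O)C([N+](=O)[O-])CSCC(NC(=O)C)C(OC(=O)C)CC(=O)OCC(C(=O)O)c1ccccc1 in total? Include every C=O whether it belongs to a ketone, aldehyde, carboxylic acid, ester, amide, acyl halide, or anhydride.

CO: ketone, 1 C=O (running total 1).
CH(CHO): aldehyde, 1 C=O (running total 2).
CH2CO-O-COCH2: anhydride, 2 C=O (running total 4).
CO: ketone, 1 C=O (running total 5).
CH(COOH): carboxylic acid, 1 C=O (running total 6).
CH(NHCOCH3): amide, 1 C=O (running total 7).
CH(OCOCH3): ester, 1 C=O (running total 8).
CH2COOCH2: ester, 1 C=O (running total 9).
CH(COOH): carboxylic acid, 1 C=O (running total 10).

10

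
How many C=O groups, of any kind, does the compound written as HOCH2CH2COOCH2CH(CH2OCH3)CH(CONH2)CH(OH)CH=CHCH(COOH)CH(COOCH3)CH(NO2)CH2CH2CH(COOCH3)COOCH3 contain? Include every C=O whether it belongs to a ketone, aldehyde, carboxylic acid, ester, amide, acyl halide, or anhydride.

CH2COOCH2: ester, 1 C=O (running total 1).
CH(CONH2): amide, 1 C=O (running total 2).
CH(COOH): carboxylic acid, 1 C=O (running total 3).
CH(COOCH3): ester, 1 C=O (running total 4).
CH(COOCH3): ester, 1 C=O (running total 5).
COOCH3: ester, 1 C=O (running total 6).

6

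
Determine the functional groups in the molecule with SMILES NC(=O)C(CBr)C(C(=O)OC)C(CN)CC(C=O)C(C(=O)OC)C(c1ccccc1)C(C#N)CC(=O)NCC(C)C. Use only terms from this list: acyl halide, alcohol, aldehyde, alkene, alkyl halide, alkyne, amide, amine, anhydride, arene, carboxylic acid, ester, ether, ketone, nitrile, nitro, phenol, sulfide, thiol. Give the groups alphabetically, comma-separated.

Reading the structure from left to right:
  H2NCO: –C(=O)NH2: carbonyl C bonded to C and to N → amide (the N is not a separate amine).
  CH(CH2Br): pendant –CH2X: halogen on sp³ carbon → alkyl halide.
  CH(COOCH3): pendant –COOCH3: carbonyl C bonded to C and –OCH3 → ester.
  CH(CH2NH2): pendant –CH2NH2: N on sp³ C, no adjacent C=O → amine.
  CH(CHO): pendant –CHO: carbonyl C bonded to C and H → aldehyde.
  CH(COOCH3): pendant –COOCH3: carbonyl C bonded to C and –OCH3 → ester.
  CH(C6H5): pendant –C6H5: benzene ring → arene.
  CH(CN): pendant –C≡N: nitrile.
  CH2CONHCH2: –C(=O)–N– linkage → amide (the N is not an amine).

aldehyde, alkyl halide, amide, amine, arene, ester, nitrile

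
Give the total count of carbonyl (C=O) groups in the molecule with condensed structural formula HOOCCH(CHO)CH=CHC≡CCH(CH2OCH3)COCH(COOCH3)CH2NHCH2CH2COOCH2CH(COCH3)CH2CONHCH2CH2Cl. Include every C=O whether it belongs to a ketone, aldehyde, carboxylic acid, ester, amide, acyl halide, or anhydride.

7

HOOC: carboxylic acid, 1 C=O (running total 1).
CH(CHO): aldehyde, 1 C=O (running total 2).
CO: ketone, 1 C=O (running total 3).
CH(COOCH3): ester, 1 C=O (running total 4).
CH2COOCH2: ester, 1 C=O (running total 5).
CH(COCH3): ketone, 1 C=O (running total 6).
CH2CONHCH2: amide, 1 C=O (running total 7).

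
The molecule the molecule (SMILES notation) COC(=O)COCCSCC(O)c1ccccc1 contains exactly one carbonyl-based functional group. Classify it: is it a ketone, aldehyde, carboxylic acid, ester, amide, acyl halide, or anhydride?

The carbonyl is in the CH3OOC segment: CH3O–C(=O)–: carbonyl C bonded to C and to –OCH3 → ester (not ketone + ether).

ester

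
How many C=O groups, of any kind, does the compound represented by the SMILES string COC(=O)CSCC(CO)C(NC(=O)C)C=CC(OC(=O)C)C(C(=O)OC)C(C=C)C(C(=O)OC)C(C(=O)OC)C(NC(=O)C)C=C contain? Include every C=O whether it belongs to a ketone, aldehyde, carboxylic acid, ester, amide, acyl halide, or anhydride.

CH3OOC: ester, 1 C=O (running total 1).
CH(NHCOCH3): amide, 1 C=O (running total 2).
CH(OCOCH3): ester, 1 C=O (running total 3).
CH(COOCH3): ester, 1 C=O (running total 4).
CH(COOCH3): ester, 1 C=O (running total 5).
CH(COOCH3): ester, 1 C=O (running total 6).
CH(NHCOCH3): amide, 1 C=O (running total 7).

7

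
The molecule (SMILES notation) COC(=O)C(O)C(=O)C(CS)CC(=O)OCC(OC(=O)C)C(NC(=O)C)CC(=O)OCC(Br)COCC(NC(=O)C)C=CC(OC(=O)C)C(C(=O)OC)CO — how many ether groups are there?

Reading the structure from left to right:
  CH3OOC: CH3O–C(=O)–: carbonyl C bonded to C and to –OCH3 → ester (not ketone + ether).
  CH(OH): –OH on an sp³ carbon → alcohol (secondary).
  CO: –C(=O)– with carbon on both sides → ketone.
  CH(CH2SH): pendant –CH2SH → thiol.
  CH2COOCH2: –C(=O)–O–C with C on the carbonyl side → ester.
  CH(OCOCH3): pendant –OC(=O)CH3: an acyloxy group → ester.
  CH(NHCOCH3): pendant –NHC(=O)CH3: N bonded to a carbonyl → amide (not amine).
  CH2COOCH2: –C(=O)–O–C with C on the carbonyl side → ester.
  CH(Br): halogen on an sp³ carbon → alkyl halide.
  CH2OCH2: C–O–C with sp³ carbons on both sides and no adjacent C=O → ether.
  CH(NHCOCH3): pendant –NHC(=O)CH3: N bonded to a carbonyl → amide (not amine).
  CH=CH: C=C double bond → alkene.
  CH(OCOCH3): pendant –OC(=O)CH3: an acyloxy group → ester.
  CH(COOCH3): pendant –COOCH3: carbonyl C bonded to C and –OCH3 → ester.
  CH2OH: –OH on an sp³ carbon → alcohol.
Ether appears at: CH2OCH2 → 1.

1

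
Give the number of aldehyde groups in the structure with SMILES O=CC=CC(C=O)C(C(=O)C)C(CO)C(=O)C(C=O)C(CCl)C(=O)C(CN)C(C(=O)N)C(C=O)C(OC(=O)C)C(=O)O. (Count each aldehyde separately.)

Working along the chain:
  OHC: terminal –CHO: carbonyl C bonded to H and C → aldehyde.
  CH=CH: C=C double bond → alkene.
  CH(CHO): pendant –CHO: carbonyl C bonded to C and H → aldehyde.
  CH(COCH3): pendant –COCH3: carbonyl C bonded to two carbons → ketone.
  CH(CH2OH): pendant –CH2OH on an sp³ backbone C → alcohol.
  CO: –C(=O)– with carbon on both sides → ketone.
  CH(CHO): pendant –CHO: carbonyl C bonded to C and H → aldehyde.
  CH(CH2Cl): pendant –CH2X: halogen on sp³ carbon → alkyl halide.
  CO: –C(=O)– with carbon on both sides → ketone.
  CH(CH2NH2): pendant –CH2NH2: N on sp³ C, no adjacent C=O → amine.
  CH(CONH2): pendant –CONH2: carbonyl C bonded to C and N → amide.
  CH(CHO): pendant –CHO: carbonyl C bonded to C and H → aldehyde.
  CH(OCOCH3): pendant –OC(=O)CH3: an acyloxy group → ester.
  COOH: –COOH: carbonyl C bonded to –OH and C → carboxylic acid (the –OH is not a separate alcohol).
Aldehyde appears at: OHC, CH(CHO), CH(CHO), CH(CHO) → 4.

4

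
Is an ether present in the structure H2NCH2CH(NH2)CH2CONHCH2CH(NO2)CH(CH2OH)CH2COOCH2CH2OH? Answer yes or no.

no

Working along the chain:
  H2NCH2: –NH2 on an sp³ carbon with no adjacent C=O → amine.
  CH(NH2): –NH2 on an sp³ carbon with no adjacent C=O → amine.
  CH2CONHCH2: –C(=O)–N– linkage → amide (the N is not an amine).
  CH(NO2): –NO2 on an sp³ carbon → nitro (the N=O is not a carbonyl).
  CH(CH2OH): pendant –CH2OH on an sp³ backbone C → alcohol.
  CH2COOCH2: –C(=O)–O–C with C on the carbonyl side → ester.
  CH2OH: –OH on an sp³ carbon → alcohol.
In CH2COOCH2, the C–O–C oxygen is adjacent to a C=O, so it belongs to an ester, not an ether.
The groups actually present are: alcohol, amide, amine, ester, nitro.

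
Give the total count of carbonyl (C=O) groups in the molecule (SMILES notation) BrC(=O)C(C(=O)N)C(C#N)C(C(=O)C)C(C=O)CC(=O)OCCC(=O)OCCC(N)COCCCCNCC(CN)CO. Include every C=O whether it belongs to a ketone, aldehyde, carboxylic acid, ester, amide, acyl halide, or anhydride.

BrCO: acyl halide, 1 C=O (running total 1).
CH(CONH2): amide, 1 C=O (running total 2).
CH(COCH3): ketone, 1 C=O (running total 3).
CH(CHO): aldehyde, 1 C=O (running total 4).
CH2COOCH2: ester, 1 C=O (running total 5).
CH2COOCH2: ester, 1 C=O (running total 6).

6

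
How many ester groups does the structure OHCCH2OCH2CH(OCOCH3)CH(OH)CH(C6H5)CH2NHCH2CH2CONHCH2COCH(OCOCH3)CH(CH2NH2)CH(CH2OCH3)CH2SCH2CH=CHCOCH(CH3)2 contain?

Working along the chain:
  OHC: terminal –CHO: carbonyl C bonded to H and C → aldehyde.
  CH2OCH2: C–O–C with sp³ carbons on both sides and no adjacent C=O → ether.
  CH(OCOCH3): pendant –OC(=O)CH3: an acyloxy group → ester.
  CH(OH): –OH on an sp³ carbon → alcohol (secondary).
  CH(C6H5): pendant –C6H5: benzene ring → arene.
  CH2NHCH2: C–N–C with sp³ carbons and no adjacent C=O → amine (secondary).
  CH2CONHCH2: –C(=O)–N– linkage → amide (the N is not an amine).
  CO: –C(=O)– with carbon on both sides → ketone.
  CH(OCOCH3): pendant –OC(=O)CH3: an acyloxy group → ester.
  CH(CH2NH2): pendant –CH2NH2: N on sp³ C, no adjacent C=O → amine.
  CH(CH2OCH3): pendant –CH2OCH3: C–O–C linkage → ether.
  CH2SCH2: C–S–C linkage → sulfide (thioether).
  CH=CH: C=C double bond → alkene.
  CO: –C(=O)– with carbon on both sides → ketone.
Ester appears at: CH(OCOCH3), CH(OCOCH3) → 2.

2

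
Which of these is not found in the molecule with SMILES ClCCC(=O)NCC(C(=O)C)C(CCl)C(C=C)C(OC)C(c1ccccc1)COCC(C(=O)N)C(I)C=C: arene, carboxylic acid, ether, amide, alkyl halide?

ether: present (CH(OCH3) — pendant –OCH3: C–O–C with sp³ C, no adjacent C=O → ether).
amide: present (CH2CONHCH2 — –C(=O)–N– linkage → amide (the N is not an amine)).
alkyl halide: present (ClCH2 — halogen on an sp³ carbon → alkyl halide).
arene: present (CH(C6H5) — pendant –C6H5: benzene ring → arene).
carboxylic acid: absent. In each of CH2CONHCH2 and CH(CONH2), the carbonyl is bonded to nitrogen, not to –OH; that is an amide.

carboxylic acid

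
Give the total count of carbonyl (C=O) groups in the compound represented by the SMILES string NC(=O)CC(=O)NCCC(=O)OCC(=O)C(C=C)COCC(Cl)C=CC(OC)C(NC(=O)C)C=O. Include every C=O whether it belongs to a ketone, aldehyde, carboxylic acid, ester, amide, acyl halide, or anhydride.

6

H2NCO: amide, 1 C=O (running total 1).
CH2CONHCH2: amide, 1 C=O (running total 2).
CH2COOCH2: ester, 1 C=O (running total 3).
CO: ketone, 1 C=O (running total 4).
CH(NHCOCH3): amide, 1 C=O (running total 5).
CHO: aldehyde, 1 C=O (running total 6).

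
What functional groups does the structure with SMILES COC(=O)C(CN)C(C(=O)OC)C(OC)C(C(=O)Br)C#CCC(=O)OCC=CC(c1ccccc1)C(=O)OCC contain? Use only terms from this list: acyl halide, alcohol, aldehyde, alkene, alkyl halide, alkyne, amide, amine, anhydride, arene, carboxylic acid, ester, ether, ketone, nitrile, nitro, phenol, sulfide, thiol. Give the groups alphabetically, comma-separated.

Working along the chain:
  CH3OOC: CH3O–C(=O)–: carbonyl C bonded to C and to –OCH3 → ester (not ketone + ether).
  CH(CH2NH2): pendant –CH2NH2: N on sp³ C, no adjacent C=O → amine.
  CH(COOCH3): pendant –COOCH3: carbonyl C bonded to C and –OCH3 → ester.
  CH(OCH3): pendant –OCH3: C–O–C with sp³ C, no adjacent C=O → ether.
  CH(COBr): pendant –C(=O)X: carbonyl C bonded to C and halogen → acyl halide.
  C≡C: C≡C triple bond → alkyne.
  CH2COOCH2: –C(=O)–O–C with C on the carbonyl side → ester.
  CH=CH: C=C double bond → alkene.
  CH(C6H5): pendant –C6H5: benzene ring → arene.
  COOCH2CH3: –C(=O)OCH2CH3: carbonyl C bonded to C and to –OEt → ester.

acyl halide, alkene, alkyne, amine, arene, ester, ether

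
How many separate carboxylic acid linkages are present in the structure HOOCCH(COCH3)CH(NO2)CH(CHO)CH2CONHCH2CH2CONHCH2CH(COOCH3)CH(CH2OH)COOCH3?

Working along the chain:
  HOOC: –COOH: carbonyl C bonded to –OH and C → carboxylic acid (the –OH is not a separate alcohol).
  CH(COCH3): pendant –COCH3: carbonyl C bonded to two carbons → ketone.
  CH(NO2): –NO2 on an sp³ carbon → nitro (the N=O is not a carbonyl).
  CH(CHO): pendant –CHO: carbonyl C bonded to C and H → aldehyde.
  CH2CONHCH2: –C(=O)–N– linkage → amide (the N is not an amine).
  CH2CONHCH2: –C(=O)–N– linkage → amide (the N is not an amine).
  CH(COOCH3): pendant –COOCH3: carbonyl C bonded to C and –OCH3 → ester.
  CH(CH2OH): pendant –CH2OH on an sp³ backbone C → alcohol.
  COOCH3: –C(=O)OCH3: carbonyl C bonded to C and to –OCH3 → ester (not ketone + ether).
Carboxylic acid appears at: HOOC → 1.

1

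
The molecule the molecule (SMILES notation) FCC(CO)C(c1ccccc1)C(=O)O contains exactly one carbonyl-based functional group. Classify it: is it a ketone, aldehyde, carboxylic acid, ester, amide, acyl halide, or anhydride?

carboxylic acid

The carbonyl is in the COOH segment: –COOH: carbonyl C bonded to –OH and C → carboxylic acid (the –OH is not a separate alcohol).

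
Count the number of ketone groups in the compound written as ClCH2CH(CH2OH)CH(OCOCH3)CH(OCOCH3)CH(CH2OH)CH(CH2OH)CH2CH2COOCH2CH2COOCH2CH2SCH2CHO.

halogen on an sp³ carbon → alkyl halide.
pendant –CH2OH on an sp³ backbone C → alcohol.
pendant –OC(=O)CH3: an acyloxy group → ester.
pendant –OC(=O)CH3: an acyloxy group → ester.
pendant –CH2OH on an sp³ backbone C → alcohol.
pendant –CH2OH on an sp³ backbone C → alcohol.
–C(=O)–O–C with C on the carbonyl side → ester.
–C(=O)–O–C with C on the carbonyl side → ester.
C–S–C linkage → sulfide (thioether).
terminal –CHO: carbonyl C bonded to H and C → aldehyde.
No segment is a ketone: CH(OCOCH3) is ester, not ketone; CH(OCOCH3) is ester, not ketone; CH2COOCH2 is ester, not ketone. → 0.

0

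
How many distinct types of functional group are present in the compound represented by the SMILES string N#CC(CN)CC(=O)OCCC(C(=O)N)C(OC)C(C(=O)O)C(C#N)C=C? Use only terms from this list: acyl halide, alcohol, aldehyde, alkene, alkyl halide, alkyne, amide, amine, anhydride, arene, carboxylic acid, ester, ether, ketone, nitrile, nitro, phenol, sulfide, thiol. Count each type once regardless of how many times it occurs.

N≡C–: carbon triple-bonded to nitrogen → nitrile.
pendant –CH2NH2: N on sp³ C, no adjacent C=O → amine.
–C(=O)–O–C with C on the carbonyl side → ester.
pendant –CONH2: carbonyl C bonded to C and N → amide.
pendant –OCH3: C–O–C with sp³ C, no adjacent C=O → ether.
pendant –COOH: carbonyl C bonded to C and –OH → carboxylic acid.
pendant –C≡N: nitrile.
C=C double bond → alkene.
Distinct types present: alkene, amide, amine, carboxylic acid, ester, ether, nitrile.

7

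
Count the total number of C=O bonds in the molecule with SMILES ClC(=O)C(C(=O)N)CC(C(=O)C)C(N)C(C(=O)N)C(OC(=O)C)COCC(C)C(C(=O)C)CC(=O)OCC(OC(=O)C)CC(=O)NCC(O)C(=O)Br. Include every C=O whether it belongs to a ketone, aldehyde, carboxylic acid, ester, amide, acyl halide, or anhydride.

10

ClCO: acyl halide, 1 C=O (running total 1).
CH(CONH2): amide, 1 C=O (running total 2).
CH(COCH3): ketone, 1 C=O (running total 3).
CH(CONH2): amide, 1 C=O (running total 4).
CH(OCOCH3): ester, 1 C=O (running total 5).
CH(COCH3): ketone, 1 C=O (running total 6).
CH2COOCH2: ester, 1 C=O (running total 7).
CH(OCOCH3): ester, 1 C=O (running total 8).
CH2CONHCH2: amide, 1 C=O (running total 9).
COBr: acyl halide, 1 C=O (running total 10).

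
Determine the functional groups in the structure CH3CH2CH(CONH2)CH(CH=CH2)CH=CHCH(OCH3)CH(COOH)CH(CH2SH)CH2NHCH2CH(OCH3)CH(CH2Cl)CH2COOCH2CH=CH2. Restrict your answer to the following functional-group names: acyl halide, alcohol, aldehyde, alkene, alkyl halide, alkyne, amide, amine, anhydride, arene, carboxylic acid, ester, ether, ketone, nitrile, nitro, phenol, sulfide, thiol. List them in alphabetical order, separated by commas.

alkene, alkyl halide, amide, amine, carboxylic acid, ester, ether, thiol

Taking each segment in turn:
  CH(CONH2): pendant –CONH2: carbonyl C bonded to C and N → amide.
  CH(CH=CH2): pendant –CH=CH2: C=C double bond → alkene.
  CH=CH: C=C double bond → alkene.
  CH(OCH3): pendant –OCH3: C–O–C with sp³ C, no adjacent C=O → ether.
  CH(COOH): pendant –COOH: carbonyl C bonded to C and –OH → carboxylic acid.
  CH(CH2SH): pendant –CH2SH → thiol.
  CH2NHCH2: C–N–C with sp³ carbons and no adjacent C=O → amine (secondary).
  CH(OCH3): pendant –OCH3: C–O–C with sp³ C, no adjacent C=O → ether.
  CH(CH2Cl): pendant –CH2X: halogen on sp³ carbon → alkyl halide.
  CH2COOCH2: –C(=O)–O–C with C on the carbonyl side → ester.
  CH=CH2: C=C double bond → alkene.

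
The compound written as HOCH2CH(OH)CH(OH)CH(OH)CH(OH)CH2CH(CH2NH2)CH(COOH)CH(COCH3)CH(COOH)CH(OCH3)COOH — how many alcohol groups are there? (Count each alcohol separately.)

HO– on an sp³ carbon → alcohol.
–OH on an sp³ carbon → alcohol (secondary).
–OH on an sp³ carbon → alcohol (secondary).
–OH on an sp³ carbon → alcohol (secondary).
–OH on an sp³ carbon → alcohol (secondary).
pendant –CH2NH2: N on sp³ C, no adjacent C=O → amine.
pendant –COOH: carbonyl C bonded to C and –OH → carboxylic acid.
pendant –COCH3: carbonyl C bonded to two carbons → ketone.
pendant –COOH: carbonyl C bonded to C and –OH → carboxylic acid.
pendant –OCH3: C–O–C with sp³ C, no adjacent C=O → ether.
–COOH: carbonyl C bonded to –OH and C → carboxylic acid (the –OH is not a separate alcohol).
Alcohol appears at: HOCH2, CH(OH), CH(OH), CH(OH), CH(OH) → 5.

5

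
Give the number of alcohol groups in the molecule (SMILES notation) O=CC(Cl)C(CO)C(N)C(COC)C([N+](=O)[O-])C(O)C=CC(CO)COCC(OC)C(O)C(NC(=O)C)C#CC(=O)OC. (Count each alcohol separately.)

4

Working along the chain:
  OHC: terminal –CHO: carbonyl C bonded to H and C → aldehyde.
  CH(Cl): halogen on an sp³ carbon → alkyl halide.
  CH(CH2OH): pendant –CH2OH on an sp³ backbone C → alcohol.
  CH(NH2): –NH2 on an sp³ carbon with no adjacent C=O → amine.
  CH(CH2OCH3): pendant –CH2OCH3: C–O–C linkage → ether.
  CH(NO2): –NO2 on an sp³ carbon → nitro (the N=O is not a carbonyl).
  CH(OH): –OH on an sp³ carbon → alcohol (secondary).
  CH=CH: C=C double bond → alkene.
  CH(CH2OH): pendant –CH2OH on an sp³ backbone C → alcohol.
  CH2OCH2: C–O–C with sp³ carbons on both sides and no adjacent C=O → ether.
  CH(OCH3): pendant –OCH3: C–O–C with sp³ C, no adjacent C=O → ether.
  CH(OH): –OH on an sp³ carbon → alcohol (secondary).
  CH(NHCOCH3): pendant –NHC(=O)CH3: N bonded to a carbonyl → amide (not amine).
  C≡C: C≡C triple bond → alkyne.
  COOCH3: –C(=O)OCH3: carbonyl C bonded to C and to –OCH3 → ester (not ketone + ether).
Alcohol appears at: CH(CH2OH), CH(OH), CH(CH2OH), CH(OH) → 4.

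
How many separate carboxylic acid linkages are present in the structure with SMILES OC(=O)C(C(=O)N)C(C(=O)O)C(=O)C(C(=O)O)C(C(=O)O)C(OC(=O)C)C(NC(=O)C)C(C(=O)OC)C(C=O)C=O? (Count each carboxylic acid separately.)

4

Reading the structure from left to right:
  HOOC: –COOH: carbonyl C bonded to –OH and C → carboxylic acid (the –OH is not a separate alcohol).
  CH(CONH2): pendant –CONH2: carbonyl C bonded to C and N → amide.
  CH(COOH): pendant –COOH: carbonyl C bonded to C and –OH → carboxylic acid.
  CO: –C(=O)– with carbon on both sides → ketone.
  CH(COOH): pendant –COOH: carbonyl C bonded to C and –OH → carboxylic acid.
  CH(COOH): pendant –COOH: carbonyl C bonded to C and –OH → carboxylic acid.
  CH(OCOCH3): pendant –OC(=O)CH3: an acyloxy group → ester.
  CH(NHCOCH3): pendant –NHC(=O)CH3: N bonded to a carbonyl → amide (not amine).
  CH(COOCH3): pendant –COOCH3: carbonyl C bonded to C and –OCH3 → ester.
  CH(CHO): pendant –CHO: carbonyl C bonded to C and H → aldehyde.
  CHO: terminal –CHO: carbonyl C bonded to H and C → aldehyde.
Carboxylic acid appears at: HOOC, CH(COOH), CH(COOH), CH(COOH) → 4.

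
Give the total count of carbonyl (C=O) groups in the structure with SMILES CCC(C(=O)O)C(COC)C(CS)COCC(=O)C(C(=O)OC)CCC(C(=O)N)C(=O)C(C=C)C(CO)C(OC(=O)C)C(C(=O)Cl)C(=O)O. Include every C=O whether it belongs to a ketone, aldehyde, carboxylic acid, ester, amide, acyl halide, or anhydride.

CH(COOH): carboxylic acid, 1 C=O (running total 1).
CO: ketone, 1 C=O (running total 2).
CH(COOCH3): ester, 1 C=O (running total 3).
CH(CONH2): amide, 1 C=O (running total 4).
CO: ketone, 1 C=O (running total 5).
CH(OCOCH3): ester, 1 C=O (running total 6).
CH(COCl): acyl halide, 1 C=O (running total 7).
COOH: carboxylic acid, 1 C=O (running total 8).

8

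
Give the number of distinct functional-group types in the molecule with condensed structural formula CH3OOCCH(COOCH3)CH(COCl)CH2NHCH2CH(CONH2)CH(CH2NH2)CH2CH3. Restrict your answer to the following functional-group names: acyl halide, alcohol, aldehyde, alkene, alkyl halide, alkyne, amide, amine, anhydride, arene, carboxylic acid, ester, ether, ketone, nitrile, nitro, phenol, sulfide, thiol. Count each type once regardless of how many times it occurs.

Taking each segment in turn:
  CH3OOC: CH3O–C(=O)–: carbonyl C bonded to C and to –OCH3 → ester (not ketone + ether).
  CH(COOCH3): pendant –COOCH3: carbonyl C bonded to C and –OCH3 → ester.
  CH(COCl): pendant –C(=O)X: carbonyl C bonded to C and halogen → acyl halide.
  CH2NHCH2: C–N–C with sp³ carbons and no adjacent C=O → amine (secondary).
  CH(CONH2): pendant –CONH2: carbonyl C bonded to C and N → amide.
  CH(CH2NH2): pendant –CH2NH2: N on sp³ C, no adjacent C=O → amine.
Distinct types present: acyl halide, amide, amine, ester.

4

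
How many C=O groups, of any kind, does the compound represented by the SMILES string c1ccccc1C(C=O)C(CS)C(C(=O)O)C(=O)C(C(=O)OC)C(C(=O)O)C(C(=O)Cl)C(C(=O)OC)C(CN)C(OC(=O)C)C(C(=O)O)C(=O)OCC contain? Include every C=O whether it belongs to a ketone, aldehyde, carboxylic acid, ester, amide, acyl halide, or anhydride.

CH(CHO): aldehyde, 1 C=O (running total 1).
CH(COOH): carboxylic acid, 1 C=O (running total 2).
CO: ketone, 1 C=O (running total 3).
CH(COOCH3): ester, 1 C=O (running total 4).
CH(COOH): carboxylic acid, 1 C=O (running total 5).
CH(COCl): acyl halide, 1 C=O (running total 6).
CH(COOCH3): ester, 1 C=O (running total 7).
CH(OCOCH3): ester, 1 C=O (running total 8).
CH(COOH): carboxylic acid, 1 C=O (running total 9).
COOCH2CH3: ester, 1 C=O (running total 10).

10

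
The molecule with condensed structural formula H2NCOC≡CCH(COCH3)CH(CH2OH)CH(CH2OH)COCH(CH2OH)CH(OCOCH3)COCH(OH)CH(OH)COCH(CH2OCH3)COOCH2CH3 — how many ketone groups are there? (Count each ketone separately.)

–C(=O)NH2: carbonyl C bonded to C and to N → amide (the N is not a separate amine).
C≡C triple bond → alkyne.
pendant –COCH3: carbonyl C bonded to two carbons → ketone.
pendant –CH2OH on an sp³ backbone C → alcohol.
pendant –CH2OH on an sp³ backbone C → alcohol.
–C(=O)– with carbon on both sides → ketone.
pendant –CH2OH on an sp³ backbone C → alcohol.
pendant –OC(=O)CH3: an acyloxy group → ester.
–C(=O)– with carbon on both sides → ketone.
–OH on an sp³ carbon → alcohol (secondary).
–OH on an sp³ carbon → alcohol (secondary).
–C(=O)– with carbon on both sides → ketone.
pendant –CH2OCH3: C–O–C linkage → ether.
–C(=O)OCH2CH3: carbonyl C bonded to C and to –OEt → ester.
Ketone appears at: CH(COCH3), CO, CO, CO → 4.

4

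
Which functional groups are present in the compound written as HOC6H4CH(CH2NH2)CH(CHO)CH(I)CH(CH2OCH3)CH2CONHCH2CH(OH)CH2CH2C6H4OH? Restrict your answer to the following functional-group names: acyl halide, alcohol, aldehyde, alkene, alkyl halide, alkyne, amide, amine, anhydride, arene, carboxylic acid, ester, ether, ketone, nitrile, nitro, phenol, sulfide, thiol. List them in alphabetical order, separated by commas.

alcohol, aldehyde, alkyl halide, amide, amine, arene, ether, phenol

–OH attached directly to an aromatic ring → phenol (not alcohol); the ring itself is an arene.
pendant –CH2NH2: N on sp³ C, no adjacent C=O → amine.
pendant –CHO: carbonyl C bonded to C and H → aldehyde.
halogen on an sp³ carbon → alkyl halide.
pendant –CH2OCH3: C–O–C linkage → ether.
–C(=O)–N– linkage → amide (the N is not an amine).
–OH on an sp³ carbon → alcohol (secondary).
–OH attached directly to an aromatic ring → phenol (not alcohol); the ring itself is an arene.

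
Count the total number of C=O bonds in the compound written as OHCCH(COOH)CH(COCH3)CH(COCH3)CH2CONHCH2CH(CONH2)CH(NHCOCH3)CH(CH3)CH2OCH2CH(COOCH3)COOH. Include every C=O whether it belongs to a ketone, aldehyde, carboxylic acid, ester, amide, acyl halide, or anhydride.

OHC: aldehyde, 1 C=O (running total 1).
CH(COOH): carboxylic acid, 1 C=O (running total 2).
CH(COCH3): ketone, 1 C=O (running total 3).
CH(COCH3): ketone, 1 C=O (running total 4).
CH2CONHCH2: amide, 1 C=O (running total 5).
CH(CONH2): amide, 1 C=O (running total 6).
CH(NHCOCH3): amide, 1 C=O (running total 7).
CH(COOCH3): ester, 1 C=O (running total 8).
COOH: carboxylic acid, 1 C=O (running total 9).

9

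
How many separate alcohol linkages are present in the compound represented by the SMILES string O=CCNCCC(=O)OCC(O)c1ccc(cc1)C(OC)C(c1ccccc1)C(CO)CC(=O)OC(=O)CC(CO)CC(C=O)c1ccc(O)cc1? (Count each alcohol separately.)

Taking each segment in turn:
  OHC: terminal –CHO: carbonyl C bonded to H and C → aldehyde.
  CH2NHCH2: C–N–C with sp³ carbons and no adjacent C=O → amine (secondary).
  CH2COOCH2: –C(=O)–O–C with C on the carbonyl side → ester.
  CH(OH): –OH on an sp³ carbon → alcohol (secondary).
  C6H4: para-disubstituted benzene ring → arene.
  CH(OCH3): pendant –OCH3: C–O–C with sp³ C, no adjacent C=O → ether.
  CH(C6H5): pendant –C6H5: benzene ring → arene.
  CH(CH2OH): pendant –CH2OH on an sp³ backbone C → alcohol.
  CH2CO-O-COCH2: two acyl groups sharing one oxygen, –C(=O)–O–C(=O)– → anhydride.
  CH(CH2OH): pendant –CH2OH on an sp³ backbone C → alcohol.
  CH(CHO): pendant –CHO: carbonyl C bonded to C and H → aldehyde.
  C6H4OH: –OH attached directly to an aromatic ring → phenol (not alcohol); the ring itself is an arene.
Alcohol appears at: CH(OH), CH(CH2OH), CH(CH2OH) → 3.

3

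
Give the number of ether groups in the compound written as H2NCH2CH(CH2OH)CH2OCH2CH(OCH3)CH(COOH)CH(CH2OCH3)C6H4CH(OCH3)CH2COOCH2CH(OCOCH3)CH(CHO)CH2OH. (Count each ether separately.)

–NH2 on an sp³ carbon with no adjacent C=O → amine.
pendant –CH2OH on an sp³ backbone C → alcohol.
C–O–C with sp³ carbons on both sides and no adjacent C=O → ether.
pendant –OCH3: C–O–C with sp³ C, no adjacent C=O → ether.
pendant –COOH: carbonyl C bonded to C and –OH → carboxylic acid.
pendant –CH2OCH3: C–O–C linkage → ether.
para-disubstituted benzene ring → arene.
pendant –OCH3: C–O–C with sp³ C, no adjacent C=O → ether.
–C(=O)–O–C with C on the carbonyl side → ester.
pendant –OC(=O)CH3: an acyloxy group → ester.
pendant –CHO: carbonyl C bonded to C and H → aldehyde.
–OH on an sp³ carbon → alcohol.
Ether appears at: CH2OCH2, CH(OCH3), CH(CH2OCH3), CH(OCH3) → 4.

4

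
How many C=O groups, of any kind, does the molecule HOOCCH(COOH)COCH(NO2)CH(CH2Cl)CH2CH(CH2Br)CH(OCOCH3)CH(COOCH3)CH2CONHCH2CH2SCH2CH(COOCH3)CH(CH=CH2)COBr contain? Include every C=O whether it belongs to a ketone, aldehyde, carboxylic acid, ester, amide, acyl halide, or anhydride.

8

HOOC: carboxylic acid, 1 C=O (running total 1).
CH(COOH): carboxylic acid, 1 C=O (running total 2).
CO: ketone, 1 C=O (running total 3).
CH(OCOCH3): ester, 1 C=O (running total 4).
CH(COOCH3): ester, 1 C=O (running total 5).
CH2CONHCH2: amide, 1 C=O (running total 6).
CH(COOCH3): ester, 1 C=O (running total 7).
COBr: acyl halide, 1 C=O (running total 8).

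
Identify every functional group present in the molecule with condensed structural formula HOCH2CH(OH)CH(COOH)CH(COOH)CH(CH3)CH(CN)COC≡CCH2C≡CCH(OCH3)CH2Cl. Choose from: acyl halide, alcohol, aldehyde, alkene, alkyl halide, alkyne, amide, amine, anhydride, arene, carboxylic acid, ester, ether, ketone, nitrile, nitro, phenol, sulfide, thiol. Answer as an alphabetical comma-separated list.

Taking each segment in turn:
  HOCH2: HO– on an sp³ carbon → alcohol.
  CH(OH): –OH on an sp³ carbon → alcohol (secondary).
  CH(COOH): pendant –COOH: carbonyl C bonded to C and –OH → carboxylic acid.
  CH(COOH): pendant –COOH: carbonyl C bonded to C and –OH → carboxylic acid.
  CH(CN): pendant –C≡N: nitrile.
  CO: –C(=O)– with carbon on both sides → ketone.
  C≡C: C≡C triple bond → alkyne.
  C≡C: C≡C triple bond → alkyne.
  CH(OCH3): pendant –OCH3: C–O–C with sp³ C, no adjacent C=O → ether.
  CH2Cl: halogen on an sp³ carbon → alkyl halide.

alcohol, alkyl halide, alkyne, carboxylic acid, ether, ketone, nitrile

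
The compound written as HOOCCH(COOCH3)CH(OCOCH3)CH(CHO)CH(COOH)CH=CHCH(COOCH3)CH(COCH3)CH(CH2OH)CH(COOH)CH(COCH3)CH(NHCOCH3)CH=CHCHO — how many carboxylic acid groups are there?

3

–COOH: carbonyl C bonded to –OH and C → carboxylic acid (the –OH is not a separate alcohol).
pendant –COOCH3: carbonyl C bonded to C and –OCH3 → ester.
pendant –OC(=O)CH3: an acyloxy group → ester.
pendant –CHO: carbonyl C bonded to C and H → aldehyde.
pendant –COOH: carbonyl C bonded to C and –OH → carboxylic acid.
C=C double bond → alkene.
pendant –COOCH3: carbonyl C bonded to C and –OCH3 → ester.
pendant –COCH3: carbonyl C bonded to two carbons → ketone.
pendant –CH2OH on an sp³ backbone C → alcohol.
pendant –COOH: carbonyl C bonded to C and –OH → carboxylic acid.
pendant –COCH3: carbonyl C bonded to two carbons → ketone.
pendant –NHC(=O)CH3: N bonded to a carbonyl → amide (not amine).
C=C double bond → alkene.
terminal –CHO: carbonyl C bonded to H and C → aldehyde.
Carboxylic acid appears at: HOOC, CH(COOH), CH(COOH) → 3.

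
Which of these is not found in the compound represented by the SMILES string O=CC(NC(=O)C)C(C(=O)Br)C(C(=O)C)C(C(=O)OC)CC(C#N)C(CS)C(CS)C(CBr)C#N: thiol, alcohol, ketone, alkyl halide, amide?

alcohol

ketone: present (CH(COCH3) — pendant –COCH3: carbonyl C bonded to two carbons → ketone).
amide: present (CH(NHCOCH3) — pendant –NHC(=O)CH3: N bonded to a carbonyl → amide (not amine)).
alkyl halide: present (CH(CH2Br) — pendant –CH2X: halogen on sp³ carbon → alkyl halide).
thiol: present (CH(CH2SH) — pendant –CH2SH → thiol).
alcohol: no segment matches this pattern.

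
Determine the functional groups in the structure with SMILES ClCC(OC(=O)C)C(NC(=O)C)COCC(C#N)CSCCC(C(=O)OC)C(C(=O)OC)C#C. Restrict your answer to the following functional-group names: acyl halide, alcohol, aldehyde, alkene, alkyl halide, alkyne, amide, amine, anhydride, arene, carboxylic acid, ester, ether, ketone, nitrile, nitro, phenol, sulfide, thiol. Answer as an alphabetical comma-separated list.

halogen on an sp³ carbon → alkyl halide.
pendant –OC(=O)CH3: an acyloxy group → ester.
pendant –NHC(=O)CH3: N bonded to a carbonyl → amide (not amine).
C–O–C with sp³ carbons on both sides and no adjacent C=O → ether.
pendant –C≡N: nitrile.
C–S–C linkage → sulfide (thioether).
pendant –COOCH3: carbonyl C bonded to C and –OCH3 → ester.
pendant –COOCH3: carbonyl C bonded to C and –OCH3 → ester.
C≡C triple bond → alkyne.

alkyl halide, alkyne, amide, ester, ether, nitrile, sulfide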